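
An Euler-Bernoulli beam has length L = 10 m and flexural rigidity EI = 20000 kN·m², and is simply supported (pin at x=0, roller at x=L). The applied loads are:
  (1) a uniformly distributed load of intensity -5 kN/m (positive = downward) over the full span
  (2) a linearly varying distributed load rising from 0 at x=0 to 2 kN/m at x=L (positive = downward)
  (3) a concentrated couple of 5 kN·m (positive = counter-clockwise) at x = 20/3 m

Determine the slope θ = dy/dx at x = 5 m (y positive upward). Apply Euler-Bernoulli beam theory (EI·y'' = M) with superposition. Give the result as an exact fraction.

θ(5) = -1/11520 rad

Load 1 — uniform load w=-5 kN/m over full span:
  θ_1 = -w(L³-6Lx²+4x³)/(24EI) = -(-5)·(10³-6·10·5²+4·5³)/(24·20000) = 0 rad
Load 2 — triangular load w₀=2 kN/m (0→w₀ over full span):
  θ_2 = -w₀(7L⁴-30L²x²+15x⁴)/(360LEI) = -2·(7·10⁴-30·10²·5²+15·5⁴)/(360·10·20000) = -7/57600 rad
Load 3 — applied couple M₀=5 kN·m at a=20/3 m (b=L-a=10/3):
  θ_3 = (M₀x²/(2L)+C₁)/EI  [x≤a] with C₁=M₀(3b²-L²)/(6L)=-50/9 = (5·5²/(2·10)+(-50/9))/20000 = 1/28800 rad
Superposition: θ = Σ θ_i = -1/11520 rad ≈ -0.000087 rad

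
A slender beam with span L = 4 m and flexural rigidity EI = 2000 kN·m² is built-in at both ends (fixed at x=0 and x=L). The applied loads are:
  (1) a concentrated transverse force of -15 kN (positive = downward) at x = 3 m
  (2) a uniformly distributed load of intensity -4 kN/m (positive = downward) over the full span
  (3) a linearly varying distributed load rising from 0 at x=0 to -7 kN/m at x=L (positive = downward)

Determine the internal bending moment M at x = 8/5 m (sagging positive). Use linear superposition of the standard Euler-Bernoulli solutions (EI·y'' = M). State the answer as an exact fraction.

Load 1 — point force P=-15 kN at a=3 m (b=L-a=1):
  M_1 = Pb²(3a+b)x/L³ - Pab²/L²  [x≤a] = (-15)·1²·(3·3+1)·(8/5)/4³ - (-15)·3·1²/4² = -15/16 kN·m
Load 2 — uniform load w=-4 kN/m over full span:
  M_2 = wLx/2 - wL²/12 - wx²/2 = (-4)·4·(8/5)/2 - (-4)·4²/12 - (-4)·(8/5)²/2 = -176/75 kN·m
Load 3 — triangular load w₀=-7 kN/m (0→w₀ over full span):
  M_3 = 3w₀Lx/20 - w₀L²/30 - w₀x³/(6L) = 3·(-7)·4·(8/5)/20 - (-7)·4²/30 - (-7)·(8/5)³/(6·4) = -224/125 kN·m
Superposition: M = Σ M_i = -30457/6000 kN·m ≈ -5.076167 kN·m

M(8/5) = -30457/6000 kN·m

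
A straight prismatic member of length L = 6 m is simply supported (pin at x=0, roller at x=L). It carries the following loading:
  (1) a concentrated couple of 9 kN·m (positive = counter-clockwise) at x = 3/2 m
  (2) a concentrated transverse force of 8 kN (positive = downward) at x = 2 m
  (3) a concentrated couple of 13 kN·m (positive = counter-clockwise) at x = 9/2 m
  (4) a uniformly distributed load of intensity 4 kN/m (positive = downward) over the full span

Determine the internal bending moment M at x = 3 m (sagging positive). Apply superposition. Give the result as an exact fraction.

M(3) = 28 kN·m

Load 1 — applied couple M₀=9 kN·m at a=3/2 m (b=L-a=9/2):
  M_1 = M₀x/L - M₀  [x>a] = 9·3/6 - 9 = -9/2 kN·m
Load 2 — point force P=8 kN at a=2 m (b=L-a=4):
  M_2 = Pa(L-x)/L  [x>a] = 8·2·(6-3)/6 = 8 kN·m
Load 3 — applied couple M₀=13 kN·m at a=9/2 m (b=L-a=3/2):
  M_3 = M₀x/L  [x≤a] = 13·3/6 = 13/2 kN·m
Load 4 — uniform load w=4 kN/m over full span:
  M_4 = wx(L-x)/2 = 4·3·(6-3)/2 = 18 kN·m
Superposition: M = Σ M_i = 28 kN·m ≈ 28.000000 kN·m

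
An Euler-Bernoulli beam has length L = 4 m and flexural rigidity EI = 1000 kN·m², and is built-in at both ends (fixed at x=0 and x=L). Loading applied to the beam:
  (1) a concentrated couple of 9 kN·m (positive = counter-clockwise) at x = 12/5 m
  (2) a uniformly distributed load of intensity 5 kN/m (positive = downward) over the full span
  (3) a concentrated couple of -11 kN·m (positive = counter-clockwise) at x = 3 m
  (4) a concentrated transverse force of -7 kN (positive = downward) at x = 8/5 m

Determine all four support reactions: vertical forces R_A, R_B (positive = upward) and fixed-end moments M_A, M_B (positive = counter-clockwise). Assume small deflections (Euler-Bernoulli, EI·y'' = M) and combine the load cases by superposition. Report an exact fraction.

R_A = 22441/4000 kN, M_A = 12463/6000 kN·m, R_B = 29559/4000 kN, M_B = -5017/6000 kN·m

Load 1 — applied couple M₀=9 kN·m at a=12/5 m (b=L-a=8/5):
  R_A = 6M₀ab/L³ = 6·9·(12/5)·(8/5)/4³ = 81/25 kN
  M_A = M₀b(2a-b)/L² = 9·(8/5)·(2·(12/5)-(8/5))/4² = 72/25 kN·m
  R_B = -6M₀ab/L³ = -6·9·(12/5)·(8/5)/4³ = -81/25 kN
  M_B = M₀a(2b-a)/L² = 9·(12/5)·(2·(8/5)-(12/5))/4² = 27/25 kN·m
Load 2 — uniform load w=5 kN/m over full span:
  R_A = wL/2 = 5·4/2 = 10 kN
  M_A = wL²/12 = 5·4²/12 = 20/3 kN·m
  R_B = wL/2 = 5·4/2 = 10 kN
  M_B = -wL²/12 = -5·4²/12 = -20/3 kN·m
Load 3 — applied couple M₀=-11 kN·m at a=3 m (b=L-a=1):
  R_A = 6M₀ab/L³ = 6·(-11)·3·1/4³ = -99/32 kN
  M_A = M₀b(2a-b)/L² = (-11)·1·(2·3-1)/4² = -55/16 kN·m
  R_B = -6M₀ab/L³ = -6·(-11)·3·1/4³ = 99/32 kN
  M_B = M₀a(2b-a)/L² = (-11)·3·(2·1-3)/4² = 33/16 kN·m
Load 4 — point force P=-7 kN at a=8/5 m (b=L-a=12/5):
  R_A = Pb²(3a+b)/L³ = (-7)·(12/5)²·(3·(8/5)+(12/5))/4³ = -567/125 kN
  M_A = Pab²/L² = (-7)·(8/5)·(12/5)²/4² = -504/125 kN·m
  R_B = Pa²(a+3b)/L³ = (-7)·(8/5)²·((8/5)+3·(12/5))/4³ = -308/125 kN
  M_B = -Pa²b/L² = -(-7)·(8/5)²·(12/5)/4² = 336/125 kN·m
Superposition: R_A = 22441/4000 kN, M_A = 12463/6000 kN·m, R_B = 29559/4000 kN, M_B = -5017/6000 kN·m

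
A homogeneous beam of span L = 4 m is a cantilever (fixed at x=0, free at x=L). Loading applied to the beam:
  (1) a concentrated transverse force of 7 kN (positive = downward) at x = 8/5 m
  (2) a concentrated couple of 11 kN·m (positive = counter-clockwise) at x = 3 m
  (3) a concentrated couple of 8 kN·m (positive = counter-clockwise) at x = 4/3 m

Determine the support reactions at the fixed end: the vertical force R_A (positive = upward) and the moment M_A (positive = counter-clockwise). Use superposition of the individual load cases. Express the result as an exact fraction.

R_A = 7 kN, M_A = -39/5 kN·m

Load 1 — point force P=7 kN at a=8/5 m (b=L-a=12/5):
  R_A = P = 7 kN
  M_A = Pa = 7·(8/5) = 56/5 kN·m
Load 2 — applied couple M₀=11 kN·m at a=3 m (b=L-a=1):
  R_A = 0 kN
  M_A = -M₀ = -11 kN·m
Load 3 — applied couple M₀=8 kN·m at a=4/3 m (b=L-a=8/3):
  R_A = 0 kN
  M_A = -M₀ = -8 kN·m
Superposition: R_A = 7 kN, M_A = -39/5 kN·m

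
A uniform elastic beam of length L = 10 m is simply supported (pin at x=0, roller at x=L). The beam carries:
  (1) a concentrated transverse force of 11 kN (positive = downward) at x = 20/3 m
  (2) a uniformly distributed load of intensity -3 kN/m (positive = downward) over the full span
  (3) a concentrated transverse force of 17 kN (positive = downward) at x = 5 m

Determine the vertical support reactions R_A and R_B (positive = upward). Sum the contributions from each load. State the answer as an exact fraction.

Load 1 — point force P=11 kN at a=20/3 m (b=L-a=10/3):
  R_A = Pb/L = 11·(10/3)/10 = 11/3 kN
  R_B = Pa/L = 11·(20/3)/10 = 22/3 kN
Load 2 — uniform load w=-3 kN/m over full span:
  R_A = wL/2 = (-3)·10/2 = -15 kN
  R_B = wL/2 = (-3)·10/2 = -15 kN
Load 3 — point force P=17 kN at a=5 m (b=L-a=5):
  R_A = Pb/L = 17·5/10 = 17/2 kN
  R_B = Pa/L = 17·5/10 = 17/2 kN
Superposition: R_A = -17/6 kN, R_B = 5/6 kN

R_A = -17/6 kN, R_B = 5/6 kN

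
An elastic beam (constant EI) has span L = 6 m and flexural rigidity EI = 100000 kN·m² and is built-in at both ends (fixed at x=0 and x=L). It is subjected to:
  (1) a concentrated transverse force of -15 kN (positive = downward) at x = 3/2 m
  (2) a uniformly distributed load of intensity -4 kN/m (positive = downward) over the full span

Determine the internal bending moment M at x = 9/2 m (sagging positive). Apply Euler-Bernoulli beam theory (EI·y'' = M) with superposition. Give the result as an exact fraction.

M(9/2) = -51/64 kN·m

Load 1 — point force P=-15 kN at a=3/2 m (b=L-a=9/2):
  M_1 = Pa²(a+3b)(L-x)/L³ - Pa²b/L²  [x>a] = (-15)·(3/2)²·((3/2)+3·(9/2))·(6-(9/2))/6³ - (-15)·(3/2)²·(9/2)/6² = 45/64 kN·m
Load 2 — uniform load w=-4 kN/m over full span:
  M_2 = wLx/2 - wL²/12 - wx²/2 = (-4)·6·(9/2)/2 - (-4)·6²/12 - (-4)·(9/2)²/2 = -3/2 kN·m
Superposition: M = Σ M_i = -51/64 kN·m ≈ -0.796875 kN·m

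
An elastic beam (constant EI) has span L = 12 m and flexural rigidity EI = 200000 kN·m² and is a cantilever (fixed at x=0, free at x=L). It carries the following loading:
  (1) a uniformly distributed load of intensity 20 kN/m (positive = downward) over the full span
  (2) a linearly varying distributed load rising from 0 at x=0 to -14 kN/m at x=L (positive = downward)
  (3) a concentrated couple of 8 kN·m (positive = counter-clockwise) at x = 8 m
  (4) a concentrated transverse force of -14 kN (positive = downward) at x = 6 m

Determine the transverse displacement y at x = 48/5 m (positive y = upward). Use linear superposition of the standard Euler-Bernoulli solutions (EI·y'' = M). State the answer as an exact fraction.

y(48/5) = -32027087/390625000 m

Load 1 — uniform load w=20 kN/m over full span:
  y_1 = -wx²(x²-4Lx+6L²)/(24EI) = -20·(48/5)²·((48/5)²-4·12·(48/5)+6·12²)/(24·200000) = -74304/390625 m
Load 2 — triangular load w₀=-14 kN/m (0→w₀ over full span):
  y_2 = (w₀Lx³/12-w₀L²x²/6-w₀x⁵/(120L))/EI = ((-14)·12·(48/5)³/12-(-14)·12²·(48/5)²/6-(-14)·(48/5)⁵/(120·12))/200000 = 4729536/48828125 m
Load 3 — applied couple M₀=8 kN·m at a=8 m (b=L-a=4):
  y_3 = M₀a(2x-a)/(2EI)  [x>a] = 8·8·(2·(48/5)-8)/(2·200000) = 28/15625 m
Load 4 — point force P=-14 kN at a=6 m (b=L-a=6):
  y_4 = -Pa²(3x-a)/(6EI)  [x>a] = -(-14)·6²·(3·(48/5)-6)/(6·200000) = 1197/125000 m
Superposition: y = Σ y_i = -32027087/390625000 m ≈ -0.081989 m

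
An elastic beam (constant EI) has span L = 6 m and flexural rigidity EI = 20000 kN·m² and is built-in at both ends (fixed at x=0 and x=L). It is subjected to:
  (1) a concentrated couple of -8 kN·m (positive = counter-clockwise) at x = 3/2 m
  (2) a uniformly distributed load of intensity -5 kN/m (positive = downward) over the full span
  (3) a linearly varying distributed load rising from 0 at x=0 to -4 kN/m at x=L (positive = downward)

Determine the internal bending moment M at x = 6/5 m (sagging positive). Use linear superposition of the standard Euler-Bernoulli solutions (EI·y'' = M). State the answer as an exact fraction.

M(6/5) = -507/250 kN·m

Load 1 — applied couple M₀=-8 kN·m at a=3/2 m (b=L-a=9/2):
  M_1 = R_Ax - M_A  [x≤a] with R_A=-3/2, M_A=3/2 = (-3/2)·(6/5) - (3/2) = -33/10 kN·m
Load 2 — uniform load w=-5 kN/m over full span:
  M_2 = wLx/2 - wL²/12 - wx²/2 = (-5)·6·(6/5)/2 - (-5)·6²/12 - (-5)·(6/5)²/2 = 3/5 kN·m
Load 3 — triangular load w₀=-4 kN/m (0→w₀ over full span):
  M_3 = 3w₀Lx/20 - w₀L²/30 - w₀x³/(6L) = 3·(-4)·6·(6/5)/20 - (-4)·6²/30 - (-4)·(6/5)³/(6·6) = 84/125 kN·m
Superposition: M = Σ M_i = -507/250 kN·m ≈ -2.028000 kN·m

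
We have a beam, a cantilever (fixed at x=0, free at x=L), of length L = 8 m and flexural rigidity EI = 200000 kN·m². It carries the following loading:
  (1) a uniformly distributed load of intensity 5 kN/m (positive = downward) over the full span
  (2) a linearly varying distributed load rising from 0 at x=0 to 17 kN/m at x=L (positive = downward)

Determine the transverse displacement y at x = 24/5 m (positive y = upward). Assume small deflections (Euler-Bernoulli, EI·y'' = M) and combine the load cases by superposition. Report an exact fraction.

y(24/5) = -1022016/48828125 m

Load 1 — uniform load w=5 kN/m over full span:
  y_1 = -wx²(x²-4Lx+6L²)/(24EI) = -5·(24/5)²·((24/5)²-4·8·(24/5)+6·8²)/(24·200000) = -2376/390625 m
Load 2 — triangular load w₀=17 kN/m (0→w₀ over full span):
  y_2 = (w₀Lx³/12-w₀L²x²/6-w₀x⁵/(120L))/EI = (17·8·(24/5)³/12-17·8²·(24/5)²/6-17·(24/5)⁵/(120·8))/200000 = -725016/48828125 m
Superposition: y = Σ y_i = -1022016/48828125 m ≈ -0.020931 m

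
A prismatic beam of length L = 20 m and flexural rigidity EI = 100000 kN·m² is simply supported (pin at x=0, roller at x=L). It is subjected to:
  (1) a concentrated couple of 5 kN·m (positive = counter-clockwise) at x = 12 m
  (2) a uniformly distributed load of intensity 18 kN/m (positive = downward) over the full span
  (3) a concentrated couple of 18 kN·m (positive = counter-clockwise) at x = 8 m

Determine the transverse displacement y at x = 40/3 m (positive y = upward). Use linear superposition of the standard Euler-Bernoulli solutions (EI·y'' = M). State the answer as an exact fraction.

y(40/3) = -328559/1012500 m

Load 1 — applied couple M₀=5 kN·m at a=12 m (b=L-a=8):
  y_1 = (M₀x³/(6L)-M₀(x-a)²/2+C₁x)/EI  [x>a] with C₁=M₀(3b²-L²)/(6L)=-26/3 = (5·(40/3)³/(6·20)-5·((40/3)-12)²/2+(-26/3)·(40/3))/100000 = -43/202500 m
Load 2 — uniform load w=18 kN/m over full span:
  y_2 = -wx(L³-2Lx²+x³)/(24EI) = -18·(40/3)·(20³-2·20·(40/3)²+(40/3)³)/(24·100000) = -44/135 m
Load 3 — applied couple M₀=18 kN·m at a=8 m (b=L-a=12):
  y_3 = (M₀x³/(6L)-M₀(x-a)²/2+C₁x)/EI  [x>a] with C₁=M₀(3b²-L²)/(6L)=24/5 = (18·(40/3)³/(6·20)-18·((40/3)-8)²/2+(24/5)·(40/3))/100000 = 46/28125 m
Superposition: y = Σ y_i = -328559/1012500 m ≈ -0.324503 m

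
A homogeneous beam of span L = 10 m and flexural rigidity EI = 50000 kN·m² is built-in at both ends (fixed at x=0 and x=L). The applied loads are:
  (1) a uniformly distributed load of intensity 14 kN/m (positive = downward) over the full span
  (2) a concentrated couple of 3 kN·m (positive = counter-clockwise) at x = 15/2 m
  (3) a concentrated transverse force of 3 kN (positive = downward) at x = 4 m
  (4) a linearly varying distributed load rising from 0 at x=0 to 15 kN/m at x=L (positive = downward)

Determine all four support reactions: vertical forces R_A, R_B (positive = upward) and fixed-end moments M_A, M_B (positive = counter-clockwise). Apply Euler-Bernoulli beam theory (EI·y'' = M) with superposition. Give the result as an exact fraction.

R_A = 189563/2000 kN, M_A = 206309/1200 kN·m, R_B = 246437/2000 kN, M_B = -234131/1200 kN·m

Load 1 — uniform load w=14 kN/m over full span:
  R_A = wL/2 = 14·10/2 = 70 kN
  M_A = wL²/12 = 14·10²/12 = 350/3 kN·m
  R_B = wL/2 = 14·10/2 = 70 kN
  M_B = -wL²/12 = -14·10²/12 = -350/3 kN·m
Load 2 — applied couple M₀=3 kN·m at a=15/2 m (b=L-a=5/2):
  R_A = 6M₀ab/L³ = 6·3·(15/2)·(5/2)/10³ = 27/80 kN
  M_A = M₀b(2a-b)/L² = 3·(5/2)·(2·(15/2)-(5/2))/10² = 15/16 kN·m
  R_B = -6M₀ab/L³ = -6·3·(15/2)·(5/2)/10³ = -27/80 kN
  M_B = M₀a(2b-a)/L² = 3·(15/2)·(2·(5/2)-(15/2))/10² = -9/16 kN·m
Load 3 — point force P=3 kN at a=4 m (b=L-a=6):
  R_A = Pb²(3a+b)/L³ = 3·6²·(3·4+6)/10³ = 243/125 kN
  M_A = Pab²/L² = 3·4·6²/10² = 108/25 kN·m
  R_B = Pa²(a+3b)/L³ = 3·4²·(4+3·6)/10³ = 132/125 kN
  M_B = -Pa²b/L² = -3·4²·6/10² = -72/25 kN·m
Load 4 — triangular load w₀=15 kN/m (0→w₀ over full span):
  R_A = 3w₀L/20 = 3·15·10/20 = 45/2 kN
  M_A = w₀L²/30 = 15·10²/30 = 50 kN·m
  R_B = 7w₀L/20 = 7·15·10/20 = 105/2 kN
  M_B = -w₀L²/20 = -15·10²/20 = -75 kN·m
Superposition: R_A = 189563/2000 kN, M_A = 206309/1200 kN·m, R_B = 246437/2000 kN, M_B = -234131/1200 kN·m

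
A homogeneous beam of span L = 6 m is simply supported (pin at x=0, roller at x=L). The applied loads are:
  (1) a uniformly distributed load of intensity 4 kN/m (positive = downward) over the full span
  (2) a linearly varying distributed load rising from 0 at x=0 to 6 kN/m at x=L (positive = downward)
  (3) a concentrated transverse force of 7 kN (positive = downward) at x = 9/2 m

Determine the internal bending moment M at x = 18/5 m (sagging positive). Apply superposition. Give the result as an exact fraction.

M(18/5) = 9351/250 kN·m

Load 1 — uniform load w=4 kN/m over full span:
  M_1 = wx(L-x)/2 = 4·(18/5)·(6-(18/5))/2 = 432/25 kN·m
Load 2 — triangular load w₀=6 kN/m (0→w₀ over full span):
  M_2 = w₀Lx/6 - w₀x³/(6L) = 6·6·(18/5)/6 - 6·(18/5)³/(6·6) = 1728/125 kN·m
Load 3 — point force P=7 kN at a=9/2 m (b=L-a=3/2):
  M_3 = Pbx/L  [x≤a] = 7·(3/2)·(18/5)/6 = 63/10 kN·m
Superposition: M = Σ M_i = 9351/250 kN·m ≈ 37.404000 kN·m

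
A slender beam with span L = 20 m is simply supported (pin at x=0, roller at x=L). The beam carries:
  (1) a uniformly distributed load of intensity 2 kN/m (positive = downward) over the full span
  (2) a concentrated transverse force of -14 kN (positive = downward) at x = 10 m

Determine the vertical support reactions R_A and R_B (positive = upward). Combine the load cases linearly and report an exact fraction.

Load 1 — uniform load w=2 kN/m over full span:
  R_A = wL/2 = 2·20/2 = 20 kN
  R_B = wL/2 = 2·20/2 = 20 kN
Load 2 — point force P=-14 kN at a=10 m (b=L-a=10):
  R_A = Pb/L = (-14)·10/20 = -7 kN
  R_B = Pa/L = (-14)·10/20 = -7 kN
Superposition: R_A = 13 kN, R_B = 13 kN

R_A = 13 kN, R_B = 13 kN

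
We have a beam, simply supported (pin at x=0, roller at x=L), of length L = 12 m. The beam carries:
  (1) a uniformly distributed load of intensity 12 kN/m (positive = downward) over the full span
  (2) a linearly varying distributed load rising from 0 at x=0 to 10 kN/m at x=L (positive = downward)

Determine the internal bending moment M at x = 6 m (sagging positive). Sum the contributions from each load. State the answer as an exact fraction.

M(6) = 306 kN·m

Load 1 — uniform load w=12 kN/m over full span:
  M_1 = wx(L-x)/2 = 12·6·(12-6)/2 = 216 kN·m
Load 2 — triangular load w₀=10 kN/m (0→w₀ over full span):
  M_2 = w₀Lx/6 - w₀x³/(6L) = 10·12·6/6 - 10·6³/(6·12) = 90 kN·m
Superposition: M = Σ M_i = 306 kN·m ≈ 306.000000 kN·m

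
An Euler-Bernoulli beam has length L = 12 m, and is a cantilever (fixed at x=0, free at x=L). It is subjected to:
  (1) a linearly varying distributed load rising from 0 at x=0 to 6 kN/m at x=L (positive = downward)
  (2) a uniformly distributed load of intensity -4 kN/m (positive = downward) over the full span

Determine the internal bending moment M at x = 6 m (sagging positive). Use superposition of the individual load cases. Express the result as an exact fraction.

Load 1 — triangular load w₀=6 kN/m (0→w₀ over full span):
  M_1 = w₀Lx/2 - w₀L²/3 - w₀x³/(6L) = 6·12·6/2 - 6·12²/3 - 6·6³/(6·12) = -90 kN·m
Load 2 — uniform load w=-4 kN/m over full span:
  M_2 = -w(L-x)²/2 = -(-4)·(12-6)²/2 = 72 kN·m
Superposition: M = Σ M_i = -18 kN·m ≈ -18.000000 kN·m

M(6) = -18 kN·m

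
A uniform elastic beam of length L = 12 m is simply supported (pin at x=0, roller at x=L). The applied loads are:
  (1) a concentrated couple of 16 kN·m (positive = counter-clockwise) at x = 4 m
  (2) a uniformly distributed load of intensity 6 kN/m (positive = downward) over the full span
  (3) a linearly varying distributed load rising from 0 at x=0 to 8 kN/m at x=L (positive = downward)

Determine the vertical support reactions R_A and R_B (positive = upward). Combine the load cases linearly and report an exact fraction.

Load 1 — applied couple M₀=16 kN·m at a=4 m (b=L-a=8):
  R_A = M₀/L = 16/12 = 4/3 kN
  R_B = -M₀/L = -16/12 = -4/3 kN
Load 2 — uniform load w=6 kN/m over full span:
  R_A = wL/2 = 6·12/2 = 36 kN
  R_B = wL/2 = 6·12/2 = 36 kN
Load 3 — triangular load w₀=8 kN/m (0→w₀ over full span):
  R_A = w₀L/6 = 8·12/6 = 16 kN
  R_B = w₀L/3 = 8·12/3 = 32 kN
Superposition: R_A = 160/3 kN, R_B = 200/3 kN

R_A = 160/3 kN, R_B = 200/3 kN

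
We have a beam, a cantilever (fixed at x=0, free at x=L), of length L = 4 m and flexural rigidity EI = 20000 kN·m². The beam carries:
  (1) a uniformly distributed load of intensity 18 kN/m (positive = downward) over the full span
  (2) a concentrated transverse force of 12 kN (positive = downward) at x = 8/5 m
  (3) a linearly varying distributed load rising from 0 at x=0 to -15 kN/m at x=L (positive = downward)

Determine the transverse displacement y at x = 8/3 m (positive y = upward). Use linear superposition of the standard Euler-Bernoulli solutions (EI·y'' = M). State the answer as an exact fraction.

Load 1 — uniform load w=18 kN/m over full span:
  y_1 = -wx²(x²-4Lx+6L²)/(24EI) = -18·(8/3)²·((8/3)²-4·4·(8/3)+6·4²)/(24·20000) = -272/16875 m
Load 2 — point force P=12 kN at a=8/5 m (b=L-a=12/5):
  y_2 = -Pa²(3x-a)/(6EI)  [x>a] = -12·(8/5)²·(3·(8/3)-(8/5))/(6·20000) = -128/78125 m
Load 3 — triangular load w₀=-15 kN/m (0→w₀ over full span):
  y_3 = (w₀Lx³/12-w₀L²x²/6-w₀x⁵/(120L))/EI = ((-15)·4·(8/3)³/12-(-15)·4²·(8/3)²/6-(-15)·(8/3)⁵/(120·4))/20000 = 1472/151875 m
Superposition: y = Σ y_i = -153104/18984375 m ≈ -0.008065 m

y(8/3) = -153104/18984375 m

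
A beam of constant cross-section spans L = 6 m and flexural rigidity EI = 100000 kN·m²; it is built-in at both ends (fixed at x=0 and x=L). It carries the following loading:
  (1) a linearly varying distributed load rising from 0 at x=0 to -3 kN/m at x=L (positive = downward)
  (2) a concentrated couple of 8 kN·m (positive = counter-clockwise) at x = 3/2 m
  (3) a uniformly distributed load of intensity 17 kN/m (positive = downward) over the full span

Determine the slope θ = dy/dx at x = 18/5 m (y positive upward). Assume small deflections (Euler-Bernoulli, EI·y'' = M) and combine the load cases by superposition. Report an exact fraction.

Load 1 — triangular load w₀=-3 kN/m (0→w₀ over full span):
  θ_1 = -w₀(2x(L-x)(L-2x)(x+2L)+x²(L-x)²)/(120LEI) = -(-3)·(2·(18/5)·(6-(18/5))·(6-2·(18/5))·((18/5)+2·6)+(18/5)²·(6-(18/5))²)/(120·6·100000) = -81/7812500 rad
Load 2 — applied couple M₀=8 kN·m at a=3/2 m (b=L-a=9/2):
  θ_2 = (R_Ax²/2 - M_Ax - M₀(x-a))/EI  [x>a] with R_A=3/2, M_A=-3/2 = ((3/2)·(18/5)²/2 - (-3/2)·(18/5) - 8·((18/5)-(3/2)))/100000 = -21/1250000 rad
Load 3 — uniform load w=17 kN/m over full span:
  θ_3 = -wx(L-x)(L-2x)/(12EI) = -17·(18/5)·(6-(18/5))·(6-2·(18/5))/(12·100000) = 459/3125000 rad
Superposition: θ = Σ θ_i = 3741/31250000 rad ≈ 0.000120 rad

θ(18/5) = 3741/31250000 rad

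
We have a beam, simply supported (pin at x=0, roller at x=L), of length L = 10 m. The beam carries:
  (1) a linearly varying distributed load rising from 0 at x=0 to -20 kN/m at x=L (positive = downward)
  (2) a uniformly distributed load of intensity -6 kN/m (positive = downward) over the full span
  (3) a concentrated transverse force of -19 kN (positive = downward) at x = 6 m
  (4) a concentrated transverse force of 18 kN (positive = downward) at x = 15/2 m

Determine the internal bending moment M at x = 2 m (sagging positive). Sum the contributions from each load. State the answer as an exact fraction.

M(2) = -591/5 kN·m

Load 1 — triangular load w₀=-20 kN/m (0→w₀ over full span):
  M_1 = w₀Lx/6 - w₀x³/(6L) = (-20)·10·2/6 - (-20)·2³/(6·10) = -64 kN·m
Load 2 — uniform load w=-6 kN/m over full span:
  M_2 = wx(L-x)/2 = (-6)·2·(10-2)/2 = -48 kN·m
Load 3 — point force P=-19 kN at a=6 m (b=L-a=4):
  M_3 = Pbx/L  [x≤a] = (-19)·4·2/10 = -76/5 kN·m
Load 4 — point force P=18 kN at a=15/2 m (b=L-a=5/2):
  M_4 = Pbx/L  [x≤a] = 18·(5/2)·2/10 = 9 kN·m
Superposition: M = Σ M_i = -591/5 kN·m ≈ -118.200000 kN·m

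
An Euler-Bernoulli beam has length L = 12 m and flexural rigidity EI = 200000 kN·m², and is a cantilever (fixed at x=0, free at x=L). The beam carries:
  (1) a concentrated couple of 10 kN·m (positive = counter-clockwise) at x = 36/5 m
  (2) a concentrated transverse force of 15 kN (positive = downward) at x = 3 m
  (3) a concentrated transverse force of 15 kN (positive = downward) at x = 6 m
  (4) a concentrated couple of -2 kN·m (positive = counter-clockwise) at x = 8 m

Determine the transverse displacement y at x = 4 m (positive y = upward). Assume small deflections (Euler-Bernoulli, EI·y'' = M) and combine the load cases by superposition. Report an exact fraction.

y(4) = -1397/400000 m

Load 1 — applied couple M₀=10 kN·m at a=36/5 m (b=L-a=24/5):
  y_1 = M₀x²/(2EI)  [x≤a] = 10·4²/(2·200000) = 1/2500 m
Load 2 — point force P=15 kN at a=3 m (b=L-a=9):
  y_2 = -Pa²(3x-a)/(6EI)  [x>a] = -15·3²·(3·4-3)/(6·200000) = -81/80000 m
Load 3 — point force P=15 kN at a=6 m (b=L-a=6):
  y_3 = -Px²(3a-x)/(6EI)  [x≤a] = -15·4²·(3·6-4)/(6·200000) = -7/2500 m
Load 4 — applied couple M₀=-2 kN·m at a=8 m (b=L-a=4):
  y_4 = M₀x²/(2EI)  [x≤a] = (-2)·4²/(2·200000) = -1/12500 m
Superposition: y = Σ y_i = -1397/400000 m ≈ -0.003492 m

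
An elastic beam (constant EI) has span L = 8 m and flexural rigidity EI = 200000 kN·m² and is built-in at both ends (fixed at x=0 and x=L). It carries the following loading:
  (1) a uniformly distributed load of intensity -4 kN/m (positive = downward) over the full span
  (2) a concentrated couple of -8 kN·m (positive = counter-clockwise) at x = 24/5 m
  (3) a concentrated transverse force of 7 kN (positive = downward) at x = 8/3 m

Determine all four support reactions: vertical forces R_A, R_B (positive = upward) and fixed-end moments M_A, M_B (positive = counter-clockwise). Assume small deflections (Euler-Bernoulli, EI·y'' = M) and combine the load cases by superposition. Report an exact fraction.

Load 1 — uniform load w=-4 kN/m over full span:
  R_A = wL/2 = (-4)·8/2 = -16 kN
  M_A = wL²/12 = (-4)·8²/12 = -64/3 kN·m
  R_B = wL/2 = (-4)·8/2 = -16 kN
  M_B = -wL²/12 = -(-4)·8²/12 = 64/3 kN·m
Load 2 — applied couple M₀=-8 kN·m at a=24/5 m (b=L-a=16/5):
  R_A = 6M₀ab/L³ = 6·(-8)·(24/5)·(16/5)/8³ = -36/25 kN
  M_A = M₀b(2a-b)/L² = (-8)·(16/5)·(2·(24/5)-(16/5))/8² = -64/25 kN·m
  R_B = -6M₀ab/L³ = -6·(-8)·(24/5)·(16/5)/8³ = 36/25 kN
  M_B = M₀a(2b-a)/L² = (-8)·(24/5)·(2·(16/5)-(24/5))/8² = -24/25 kN·m
Load 3 — point force P=7 kN at a=8/3 m (b=L-a=16/3):
  R_A = Pb²(3a+b)/L³ = 7·(16/3)²·(3·(8/3)+(16/3))/8³ = 140/27 kN
  M_A = Pab²/L² = 7·(8/3)·(16/3)²/8² = 224/27 kN·m
  R_B = Pa²(a+3b)/L³ = 7·(8/3)²·((8/3)+3·(16/3))/8³ = 49/27 kN
  M_B = -Pa²b/L² = -7·(8/3)²·(16/3)/8² = -112/27 kN·m
Superposition: R_A = -8272/675 kN, M_A = -10528/675 kN·m, R_B = -8603/675 kN, M_B = 10952/675 kN·m

R_A = -8272/675 kN, M_A = -10528/675 kN·m, R_B = -8603/675 kN, M_B = 10952/675 kN·m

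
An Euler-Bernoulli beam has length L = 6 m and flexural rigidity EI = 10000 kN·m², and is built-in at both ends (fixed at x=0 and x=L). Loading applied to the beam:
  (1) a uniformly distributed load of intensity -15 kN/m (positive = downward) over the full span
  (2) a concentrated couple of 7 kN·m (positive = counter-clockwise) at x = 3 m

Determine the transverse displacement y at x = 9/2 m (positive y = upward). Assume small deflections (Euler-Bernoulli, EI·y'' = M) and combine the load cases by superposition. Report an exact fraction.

y(9/2) = 3771/1280000 m

Load 1 — uniform load w=-15 kN/m over full span:
  y_1 = -wx²(L-x)²/(24EI) = -(-15)·(9/2)²·(6-(9/2))²/(24·10000) = 729/256000 m
Load 2 — applied couple M₀=7 kN·m at a=3 m (b=L-a=3):
  y_2 = (R_Ax³/6 - M_Ax²/2 - M₀(x-a)²/2)/EI  [x>a] with R_A=7/4, M_A=7/4 = ((7/4)·(9/2)³/6 - (7/4)·(9/2)²/2 - 7·((9/2)-3)²/2)/10000 = 63/640000 m
Superposition: y = Σ y_i = 3771/1280000 m ≈ 0.002946 m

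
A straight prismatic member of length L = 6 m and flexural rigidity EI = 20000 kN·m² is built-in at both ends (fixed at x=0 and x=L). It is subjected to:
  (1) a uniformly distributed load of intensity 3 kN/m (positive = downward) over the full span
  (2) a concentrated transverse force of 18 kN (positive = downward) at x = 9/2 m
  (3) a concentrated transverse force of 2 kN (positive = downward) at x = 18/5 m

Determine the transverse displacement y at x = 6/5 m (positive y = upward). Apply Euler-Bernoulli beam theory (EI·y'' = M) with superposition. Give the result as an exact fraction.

y(6/5) = -951111/2500000000 m

Load 1 — uniform load w=3 kN/m over full span:
  y_1 = -wx²(L-x)²/(24EI) = -3·(6/5)²·(6-(6/5))²/(24·20000) = -81/390625 m
Load 2 — point force P=18 kN at a=9/2 m (b=L-a=3/2):
  y_2 = -Pb²x²(3aL-(3a+b)x)/(6L³EI)  [x≤a] = -18·(3/2)²·(6/5)²·(3·(9/2)·6-(3·(9/2)+(3/2))·(6/5))/(6·6³·20000) = -567/4000000 m
Load 3 — point force P=2 kN at a=18/5 m (b=L-a=12/5):
  y_3 = -Pb²x²(3aL-(3a+b)x)/(6L³EI)  [x≤a] = -2·(12/5)²·(6/5)²·(3·(18/5)·6-(3·(18/5)+(12/5))·(6/5))/(6·6³·20000) = -306/9765625 m
Superposition: y = Σ y_i = -951111/2500000000 m ≈ -0.000380 m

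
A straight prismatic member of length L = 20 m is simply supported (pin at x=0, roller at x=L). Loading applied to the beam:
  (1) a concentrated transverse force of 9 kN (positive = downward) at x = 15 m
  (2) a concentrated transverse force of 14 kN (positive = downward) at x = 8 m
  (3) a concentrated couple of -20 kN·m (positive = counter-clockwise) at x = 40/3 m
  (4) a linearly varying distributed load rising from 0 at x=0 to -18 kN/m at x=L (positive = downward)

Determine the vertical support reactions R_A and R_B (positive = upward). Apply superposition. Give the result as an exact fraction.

Load 1 — point force P=9 kN at a=15 m (b=L-a=5):
  R_A = Pb/L = 9·5/20 = 9/4 kN
  R_B = Pa/L = 9·15/20 = 27/4 kN
Load 2 — point force P=14 kN at a=8 m (b=L-a=12):
  R_A = Pb/L = 14·12/20 = 42/5 kN
  R_B = Pa/L = 14·8/20 = 28/5 kN
Load 3 — applied couple M₀=-20 kN·m at a=40/3 m (b=L-a=20/3):
  R_A = M₀/L = (-20)/20 = -1 kN
  R_B = -M₀/L = -(-20)/20 = 1 kN
Load 4 — triangular load w₀=-18 kN/m (0→w₀ over full span):
  R_A = w₀L/6 = (-18)·20/6 = -60 kN
  R_B = w₀L/3 = (-18)·20/3 = -120 kN
Superposition: R_A = -1007/20 kN, R_B = -2133/20 kN

R_A = -1007/20 kN, R_B = -2133/20 kN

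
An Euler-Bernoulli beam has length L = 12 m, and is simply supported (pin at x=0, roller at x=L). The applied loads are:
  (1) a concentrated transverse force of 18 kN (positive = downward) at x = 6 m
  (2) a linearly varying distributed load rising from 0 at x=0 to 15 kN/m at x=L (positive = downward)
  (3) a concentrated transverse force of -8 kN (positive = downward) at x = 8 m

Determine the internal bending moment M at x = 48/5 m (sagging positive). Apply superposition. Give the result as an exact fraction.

M(48/5) = 2812/25 kN·m

Load 1 — point force P=18 kN at a=6 m (b=L-a=6):
  M_1 = Pa(L-x)/L  [x>a] = 18·6·(12-(48/5))/12 = 108/5 kN·m
Load 2 — triangular load w₀=15 kN/m (0→w₀ over full span):
  M_2 = w₀Lx/6 - w₀x³/(6L) = 15·12·(48/5)/6 - 15·(48/5)³/(6·12) = 2592/25 kN·m
Load 3 — point force P=-8 kN at a=8 m (b=L-a=4):
  M_3 = Pa(L-x)/L  [x>a] = (-8)·8·(12-(48/5))/12 = -64/5 kN·m
Superposition: M = Σ M_i = 2812/25 kN·m ≈ 112.480000 kN·m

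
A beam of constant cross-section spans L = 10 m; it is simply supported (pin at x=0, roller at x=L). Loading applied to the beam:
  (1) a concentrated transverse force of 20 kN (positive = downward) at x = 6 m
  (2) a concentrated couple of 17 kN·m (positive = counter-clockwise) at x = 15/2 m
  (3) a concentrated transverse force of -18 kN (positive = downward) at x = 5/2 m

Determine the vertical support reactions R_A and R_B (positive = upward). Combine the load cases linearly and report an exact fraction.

Load 1 — point force P=20 kN at a=6 m (b=L-a=4):
  R_A = Pb/L = 20·4/10 = 8 kN
  R_B = Pa/L = 20·6/10 = 12 kN
Load 2 — applied couple M₀=17 kN·m at a=15/2 m (b=L-a=5/2):
  R_A = M₀/L = 17/10 kN
  R_B = -M₀/L = -17/10 kN
Load 3 — point force P=-18 kN at a=5/2 m (b=L-a=15/2):
  R_A = Pb/L = (-18)·(15/2)/10 = -27/2 kN
  R_B = Pa/L = (-18)·(5/2)/10 = -9/2 kN
Superposition: R_A = -19/5 kN, R_B = 29/5 kN

R_A = -19/5 kN, R_B = 29/5 kN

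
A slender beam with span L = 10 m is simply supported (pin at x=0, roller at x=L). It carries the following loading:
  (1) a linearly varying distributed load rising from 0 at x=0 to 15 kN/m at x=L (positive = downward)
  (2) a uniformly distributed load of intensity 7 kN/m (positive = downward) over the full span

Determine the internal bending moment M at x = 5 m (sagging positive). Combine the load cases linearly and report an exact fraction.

M(5) = 725/4 kN·m

Load 1 — triangular load w₀=15 kN/m (0→w₀ over full span):
  M_1 = w₀Lx/6 - w₀x³/(6L) = 15·10·5/6 - 15·5³/(6·10) = 375/4 kN·m
Load 2 — uniform load w=7 kN/m over full span:
  M_2 = wx(L-x)/2 = 7·5·(10-5)/2 = 175/2 kN·m
Superposition: M = Σ M_i = 725/4 kN·m ≈ 181.250000 kN·m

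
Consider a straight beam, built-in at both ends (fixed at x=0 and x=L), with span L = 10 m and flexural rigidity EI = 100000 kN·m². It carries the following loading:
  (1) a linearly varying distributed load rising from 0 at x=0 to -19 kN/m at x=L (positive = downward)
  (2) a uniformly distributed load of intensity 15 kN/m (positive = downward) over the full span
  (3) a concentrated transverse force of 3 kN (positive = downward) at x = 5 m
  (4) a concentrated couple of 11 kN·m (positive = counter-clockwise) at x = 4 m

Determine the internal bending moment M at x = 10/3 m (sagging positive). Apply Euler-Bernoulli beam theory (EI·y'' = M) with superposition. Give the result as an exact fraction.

M(10/3) = 218201/8100 kN·m

Load 1 — triangular load w₀=-19 kN/m (0→w₀ over full span):
  M_1 = 3w₀Lx/20 - w₀L²/30 - w₀x³/(6L) = 3·(-19)·10·(10/3)/20 - (-19)·10²/30 - (-19)·(10/3)³/(6·10) = -1615/81 kN·m
Load 2 — uniform load w=15 kN/m over full span:
  M_2 = wLx/2 - wL²/12 - wx²/2 = 15·10·(10/3)/2 - 15·10²/12 - 15·(10/3)²/2 = 125/3 kN·m
Load 3 — point force P=3 kN at a=5 m (b=L-a=5):
  M_3 = Pb²(3a+b)x/L³ - Pab²/L²  [x≤a] = 3·5²·(3·5+5)·(10/3)/10³ - 3·5·5²/10² = 5/4 kN·m
Load 4 — applied couple M₀=11 kN·m at a=4 m (b=L-a=6):
  M_4 = R_Ax - M_A  [x≤a] with R_A=198/125, M_A=33/25 = (198/125)·(10/3) - (33/25) = 99/25 kN·m
Superposition: M = Σ M_i = 218201/8100 kN·m ≈ 26.938395 kN·m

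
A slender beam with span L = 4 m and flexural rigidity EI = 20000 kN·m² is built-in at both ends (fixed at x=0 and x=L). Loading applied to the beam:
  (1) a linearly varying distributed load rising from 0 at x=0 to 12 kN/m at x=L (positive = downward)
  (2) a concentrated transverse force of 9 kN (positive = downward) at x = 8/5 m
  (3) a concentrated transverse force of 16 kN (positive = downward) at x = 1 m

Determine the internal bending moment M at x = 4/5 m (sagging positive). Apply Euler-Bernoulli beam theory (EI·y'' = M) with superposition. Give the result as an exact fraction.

M(4/5) = 241/625 kN·m

Load 1 — triangular load w₀=12 kN/m (0→w₀ over full span):
  M_1 = 3w₀Lx/20 - w₀L²/30 - w₀x³/(6L) = 3·12·4·(4/5)/20 - 12·4²/30 - 12·(4/5)³/(6·4) = -112/125 kN·m
Load 2 — point force P=9 kN at a=8/5 m (b=L-a=12/5):
  M_2 = Pb²(3a+b)x/L³ - Pab²/L²  [x≤a] = 9·(12/5)²·(3·(8/5)+(12/5))·(4/5)/4³ - 9·(8/5)·(12/5)²/4² = -324/625 kN·m
Load 3 — point force P=16 kN at a=1 m (b=L-a=3):
  M_3 = Pb²(3a+b)x/L³ - Pab²/L²  [x≤a] = 16·3²·(3·1+3)·(4/5)/4³ - 16·1·3²/4² = 9/5 kN·m
Superposition: M = Σ M_i = 241/625 kN·m ≈ 0.385600 kN·m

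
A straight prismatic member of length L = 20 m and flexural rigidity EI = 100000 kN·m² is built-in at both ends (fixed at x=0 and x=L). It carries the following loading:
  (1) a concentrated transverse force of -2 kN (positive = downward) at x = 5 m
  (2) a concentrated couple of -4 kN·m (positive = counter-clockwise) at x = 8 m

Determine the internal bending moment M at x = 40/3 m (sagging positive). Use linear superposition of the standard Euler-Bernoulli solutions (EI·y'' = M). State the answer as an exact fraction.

Load 1 — point force P=-2 kN at a=5 m (b=L-a=15):
  M_1 = Pa²(a+3b)(L-x)/L³ - Pa²b/L²  [x>a] = (-2)·5²·(5+3·15)·(20-(40/3))/20³ - (-2)·5²·15/20² = -5/24 kN·m
Load 2 — applied couple M₀=-4 kN·m at a=8 m (b=L-a=12):
  M_2 = R_Ax - M_A - M₀  [x>a] with R_A=-36/125, M_A=-12/25 = (-36/125)·(40/3) - (-12/25) - (-4) = 16/25 kN·m
Superposition: M = Σ M_i = 259/600 kN·m ≈ 0.431667 kN·m

M(40/3) = 259/600 kN·m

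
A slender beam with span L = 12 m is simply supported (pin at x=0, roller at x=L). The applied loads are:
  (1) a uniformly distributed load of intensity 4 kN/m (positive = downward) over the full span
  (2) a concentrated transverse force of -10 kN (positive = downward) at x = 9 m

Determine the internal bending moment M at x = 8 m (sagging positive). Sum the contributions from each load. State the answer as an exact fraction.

M(8) = 44 kN·m

Load 1 — uniform load w=4 kN/m over full span:
  M_1 = wx(L-x)/2 = 4·8·(12-8)/2 = 64 kN·m
Load 2 — point force P=-10 kN at a=9 m (b=L-a=3):
  M_2 = Pbx/L  [x≤a] = (-10)·3·8/12 = -20 kN·m
Superposition: M = Σ M_i = 44 kN·m ≈ 44.000000 kN·m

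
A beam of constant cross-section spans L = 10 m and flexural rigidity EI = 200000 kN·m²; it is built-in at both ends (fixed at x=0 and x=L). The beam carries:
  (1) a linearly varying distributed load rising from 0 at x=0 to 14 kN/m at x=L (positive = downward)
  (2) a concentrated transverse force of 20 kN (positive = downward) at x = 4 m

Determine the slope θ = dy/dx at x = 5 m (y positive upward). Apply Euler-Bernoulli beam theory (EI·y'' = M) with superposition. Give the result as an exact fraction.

Load 1 — triangular load w₀=14 kN/m (0→w₀ over full span):
  θ_1 = -w₀(2x(L-x)(L-2x)(x+2L)+x²(L-x)²)/(120LEI) = -14·(2·5·(10-5)·(10-2·5)·(5+2·10)+5²·(10-5)²)/(120·10·200000) = -7/192000 rad
Load 2 — point force P=20 kN at a=4 m (b=L-a=6):
  θ_2 = Pa²(L-x)(2bL-(3b+a)(L-x))/(2L³EI)  [x>a] = 20·4²·(10-5)·(2·6·10-(3·6+4)·(10-5))/(2·10³·200000) = 1/25000 rad
Superposition: θ = Σ θ_i = 17/4800000 rad ≈ 0.000004 rad

θ(5) = 17/4800000 rad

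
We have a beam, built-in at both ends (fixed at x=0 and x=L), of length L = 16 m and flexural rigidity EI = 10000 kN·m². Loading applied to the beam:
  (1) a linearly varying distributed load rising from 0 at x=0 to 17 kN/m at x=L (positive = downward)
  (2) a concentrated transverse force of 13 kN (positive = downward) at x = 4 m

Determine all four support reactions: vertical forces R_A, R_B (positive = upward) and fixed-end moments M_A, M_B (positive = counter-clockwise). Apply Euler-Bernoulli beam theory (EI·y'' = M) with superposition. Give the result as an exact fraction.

Load 1 — triangular load w₀=17 kN/m (0→w₀ over full span):
  R_A = 3w₀L/20 = 3·17·16/20 = 204/5 kN
  M_A = w₀L²/30 = 17·16²/30 = 2176/15 kN·m
  R_B = 7w₀L/20 = 7·17·16/20 = 476/5 kN
  M_B = -w₀L²/20 = -17·16²/20 = -1088/5 kN·m
Load 2 — point force P=13 kN at a=4 m (b=L-a=12):
  R_A = Pb²(3a+b)/L³ = 13·12²·(3·4+12)/16³ = 351/32 kN
  M_A = Pab²/L² = 13·4·12²/16² = 117/4 kN·m
  R_B = Pa²(a+3b)/L³ = 13·4²·(4+3·12)/16³ = 65/32 kN
  M_B = -Pa²b/L² = -13·4²·12/16² = -39/4 kN·m
Superposition: R_A = 8283/160 kN, M_A = 10459/60 kN·m, R_B = 15557/160 kN, M_B = -4547/20 kN·m

R_A = 8283/160 kN, M_A = 10459/60 kN·m, R_B = 15557/160 kN, M_B = -4547/20 kN·m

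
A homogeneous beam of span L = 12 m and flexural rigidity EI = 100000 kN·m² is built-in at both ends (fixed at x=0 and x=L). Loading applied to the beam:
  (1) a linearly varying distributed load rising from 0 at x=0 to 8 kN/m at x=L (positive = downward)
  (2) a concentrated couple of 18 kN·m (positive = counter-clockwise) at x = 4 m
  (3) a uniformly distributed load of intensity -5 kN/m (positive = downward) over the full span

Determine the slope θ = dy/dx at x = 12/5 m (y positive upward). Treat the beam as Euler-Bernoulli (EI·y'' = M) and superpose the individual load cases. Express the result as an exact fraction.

Load 1 — triangular load w₀=8 kN/m (0→w₀ over full span):
  θ_1 = -w₀(2x(L-x)(L-2x)(x+2L)+x²(L-x)²)/(120LEI) = -8·(2·(12/5)·(12-(12/5))·(12-2·(12/5))·((12/5)+2·12)+(12/5)²·(12-(12/5))²)/(120·12·100000) = -1008/1953125 rad
Load 2 — applied couple M₀=18 kN·m at a=4 m (b=L-a=8):
  θ_2 = (R_Ax²/2 - M_Ax)/EI  [x≤a] with R_A=2, M_A=0 = (2·(12/5)²/2 - 0·(12/5))/100000 = 9/156250 rad
Load 3 — uniform load w=-5 kN/m over full span:
  θ_3 = -wx(L-x)(L-2x)/(12EI) = -(-5)·(12/5)·(12-(12/5))·(12-2·(12/5))/(12·100000) = 54/78125 rad
Superposition: θ = Σ θ_i = 909/3906250 rad ≈ 0.000233 rad

θ(12/5) = 909/3906250 rad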